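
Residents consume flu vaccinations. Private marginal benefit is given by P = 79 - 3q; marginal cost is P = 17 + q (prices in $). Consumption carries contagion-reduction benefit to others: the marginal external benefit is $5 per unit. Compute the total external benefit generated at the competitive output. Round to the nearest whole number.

$78

Market equilibrium (private): 17 + q = 79 - 3q → q_m = 15.5000.
Total external benefit = MEB × q_m = 5 × 15.5000 = 77.5000.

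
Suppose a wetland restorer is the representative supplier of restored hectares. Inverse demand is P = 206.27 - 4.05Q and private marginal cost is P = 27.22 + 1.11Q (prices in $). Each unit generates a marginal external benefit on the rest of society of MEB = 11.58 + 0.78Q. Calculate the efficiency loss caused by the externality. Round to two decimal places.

DWL = $170.49

Market equilibrium (private): 27.22 + 1.11Q = 206.27 - 4.05Q → Q_m = 34.6996.
Social marginal cost = private MC − MEB = 15.64 + 0.33Q.
Set SMC = demand: 15.64 + 0.33Q = 206.27 - 4.05Q → Q* = 43.5228.
Between Q* and Q_m the wedge demand − SMC runs linearly from 0 to MEB(Q_m), so the loss is a triangle.
DWL = ½ × 8.8232 × 38.6457 = 170.4894.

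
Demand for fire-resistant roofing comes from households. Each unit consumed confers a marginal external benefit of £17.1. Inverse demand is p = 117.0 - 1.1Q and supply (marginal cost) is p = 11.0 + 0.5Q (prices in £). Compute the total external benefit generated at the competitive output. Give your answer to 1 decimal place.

£1132.9

Market equilibrium (private): 11.0 + 0.5Q = 117.0 - 1.1Q → Q_m = 66.2500.
Total external benefit = MEB × Q_m = 17.1 × 66.2500 = 1132.8750.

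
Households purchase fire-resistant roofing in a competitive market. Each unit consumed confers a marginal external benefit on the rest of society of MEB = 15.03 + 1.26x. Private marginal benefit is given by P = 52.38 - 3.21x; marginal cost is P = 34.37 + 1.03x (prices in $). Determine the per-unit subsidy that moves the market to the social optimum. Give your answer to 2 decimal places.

Social marginal benefit = demand + MEB = 67.41 - 1.95x.
Set SMB = MC: 67.41 - 1.95x = 34.37 + 1.03x → x* = 11.0872.
The Pigouvian subsidy equals MEB at x*: 15.03 + 1.26×11.0872 = 28.9999.

subsidy = $29.00 per unit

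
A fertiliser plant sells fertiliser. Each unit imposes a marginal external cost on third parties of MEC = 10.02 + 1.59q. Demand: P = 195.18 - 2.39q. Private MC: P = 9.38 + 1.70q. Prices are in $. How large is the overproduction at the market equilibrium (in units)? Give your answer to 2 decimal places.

Market equilibrium (private): 9.38 + 1.70q = 195.18 - 2.39q → q_m = 45.4279.
Social marginal cost = private MC + MEC = 19.40 + 3.29q.
Set SMC = demand: 19.40 + 3.29q = 195.18 - 2.39q → q* = 30.9472.
Gap = |45.4279 − 30.9472| = 14.4807.

14.48 units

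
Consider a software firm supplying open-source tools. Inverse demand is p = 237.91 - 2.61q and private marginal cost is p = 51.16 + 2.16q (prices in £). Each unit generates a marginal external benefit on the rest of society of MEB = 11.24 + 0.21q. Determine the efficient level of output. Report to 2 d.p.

Social marginal cost = private MC − MEB = 39.92 + 1.95q.
Set SMC = demand: 39.92 + 1.95q = 237.91 - 2.61q → q* = 43.4189.

q* = 43.42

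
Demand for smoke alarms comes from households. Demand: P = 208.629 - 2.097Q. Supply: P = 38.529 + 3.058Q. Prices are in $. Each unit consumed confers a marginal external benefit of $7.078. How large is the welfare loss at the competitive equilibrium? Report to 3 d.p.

DWL = $4.859

Market equilibrium (private): 38.529 + 3.058Q = 208.629 - 2.097Q → Q_m = 32.9971.
Social marginal benefit = demand + MEB = 215.707 - 2.097Q.
Set SMB = MC: 215.707 - 2.097Q = 38.529 + 3.058Q → Q* = 34.3701.
Between Q* and Q_m the wedge SMB − MC runs linearly from 0 to MEB(Q_m), so the loss is a triangle.
DWL = ½ × 1.3730 × 7.0780 = 4.8590.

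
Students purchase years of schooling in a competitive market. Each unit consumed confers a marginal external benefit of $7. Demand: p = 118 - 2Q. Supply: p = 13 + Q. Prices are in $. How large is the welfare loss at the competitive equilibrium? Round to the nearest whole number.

Market equilibrium (private): 13 + Q = 118 - 2Q → Q_m = 35.0000.
Social marginal benefit = demand + MEB = 125 - 2Q.
Set SMB = MC: 125 - 2Q = 13 + Q → Q* = 37.3333.
The welfare-loss triangle has base |Q_m − Q*| and height MEB(Q_m) (the vertical gap between SMB and MC is zero at Q* and MEB at Q_m).
DWL = ½ × 2.3333 × 7.0000 = 8.1666.

DWL = $8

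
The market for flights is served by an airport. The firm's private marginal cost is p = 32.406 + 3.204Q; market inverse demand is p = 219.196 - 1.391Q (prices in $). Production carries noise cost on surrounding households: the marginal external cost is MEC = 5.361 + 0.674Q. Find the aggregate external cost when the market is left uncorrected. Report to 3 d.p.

Market equilibrium (private): 32.406 + 3.204Q = 219.196 - 1.391Q → Q_m = 40.6507.
Total external cost = ∫₀^{Q_m} (5.361 + 0.674Q) dQ = 5.361×40.6507 + ½×0.674×40.6507² = 774.8140.

$774.814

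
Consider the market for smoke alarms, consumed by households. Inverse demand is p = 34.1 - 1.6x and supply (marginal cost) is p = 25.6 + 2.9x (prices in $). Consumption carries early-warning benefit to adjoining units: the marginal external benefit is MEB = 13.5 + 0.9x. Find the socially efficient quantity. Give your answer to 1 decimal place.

x* = 6.1

Social marginal benefit = demand + MEB = 47.6 - 0.7x.
Set SMB = MC: 47.6 - 0.7x = 25.6 + 2.9x → x* = 6.1111.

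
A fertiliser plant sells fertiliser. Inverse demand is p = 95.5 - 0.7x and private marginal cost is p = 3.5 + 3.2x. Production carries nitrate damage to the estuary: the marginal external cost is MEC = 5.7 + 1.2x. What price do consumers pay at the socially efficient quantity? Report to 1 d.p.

P = 83.7

Social marginal cost = private MC + MEC = 9.2 + 4.4x.
Set SMC = demand: 9.2 + 4.4x = 95.5 - 0.7x → x* = 16.9216.
Consumer price on the demand curve at x*: 95.5 − 0.7×16.9216 = 83.6549.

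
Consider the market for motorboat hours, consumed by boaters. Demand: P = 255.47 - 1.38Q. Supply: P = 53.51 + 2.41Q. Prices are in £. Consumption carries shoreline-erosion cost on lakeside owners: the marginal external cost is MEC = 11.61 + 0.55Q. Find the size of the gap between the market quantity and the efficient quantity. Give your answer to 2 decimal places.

Market equilibrium (private): 53.51 + 2.41Q = 255.47 - 1.38Q → Q_m = 53.2876.
Social marginal benefit = demand − MEC = 243.86 - 1.93Q.
Set SMB = MC: 243.86 - 1.93Q = 53.51 + 2.41Q → Q* = 43.8594.
Gap = |53.2876 − 43.8594| = 9.4282.

9.43 units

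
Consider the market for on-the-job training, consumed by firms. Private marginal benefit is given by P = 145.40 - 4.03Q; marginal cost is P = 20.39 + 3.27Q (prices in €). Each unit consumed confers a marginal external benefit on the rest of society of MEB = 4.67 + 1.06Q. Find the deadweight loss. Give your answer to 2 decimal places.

DWL = €41.73

Market equilibrium (private): 20.39 + 3.27Q = 145.40 - 4.03Q → Q_m = 17.1247.
Social marginal benefit = demand + MEB = 150.07 - 2.97Q.
Set SMB = MC: 150.07 - 2.97Q = 20.39 + 3.27Q → Q* = 20.7821.
Height of the DWL triangle at Q_m is SMB(Q_m) − MC(Q_m) = MEB(Q_m) = 22.8221.
DWL = ½ × 3.6574 × 22.8221 = 41.7348.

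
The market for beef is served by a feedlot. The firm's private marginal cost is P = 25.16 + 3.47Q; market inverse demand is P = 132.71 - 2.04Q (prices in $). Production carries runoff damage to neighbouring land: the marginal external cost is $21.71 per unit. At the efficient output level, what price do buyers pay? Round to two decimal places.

P = $100.93

Social marginal cost = private MC + MEC = 46.87 + 3.47Q.
Set SMC = demand: 46.87 + 3.47Q = 132.71 - 2.04Q → Q* = 15.5789.
Consumer price on the demand curve at Q*: 132.71 − 2.04×15.5789 = 100.9290.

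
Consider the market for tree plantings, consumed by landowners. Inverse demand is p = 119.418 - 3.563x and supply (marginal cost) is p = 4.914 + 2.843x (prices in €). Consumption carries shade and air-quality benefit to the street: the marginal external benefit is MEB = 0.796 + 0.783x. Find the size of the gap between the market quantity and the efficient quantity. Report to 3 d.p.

2.631 units

Market equilibrium (private): 4.914 + 2.843x = 119.418 - 3.563x → x_m = 17.8745.
Social marginal benefit = demand + MEB = 120.214 - 2.780x.
Set SMB = MC: 120.214 - 2.780x = 4.914 + 2.843x → x* = 20.5051.
Gap = |17.8745 − 20.5051| = 2.6306.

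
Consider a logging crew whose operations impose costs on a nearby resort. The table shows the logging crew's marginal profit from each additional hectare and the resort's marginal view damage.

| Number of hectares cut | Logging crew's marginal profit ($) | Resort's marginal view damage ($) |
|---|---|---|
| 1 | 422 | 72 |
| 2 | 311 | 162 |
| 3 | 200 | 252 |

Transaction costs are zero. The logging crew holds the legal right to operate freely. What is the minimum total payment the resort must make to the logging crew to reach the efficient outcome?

Left alone the logging crew would choose level 3 (marginal profit stays positive).
Efficient level: k* = 2 (marginal profit ≥ marginal view damage through 2).
The resort must at least cover the logging crew's forgone profit from cutting 3→2: 200 = 200.

$200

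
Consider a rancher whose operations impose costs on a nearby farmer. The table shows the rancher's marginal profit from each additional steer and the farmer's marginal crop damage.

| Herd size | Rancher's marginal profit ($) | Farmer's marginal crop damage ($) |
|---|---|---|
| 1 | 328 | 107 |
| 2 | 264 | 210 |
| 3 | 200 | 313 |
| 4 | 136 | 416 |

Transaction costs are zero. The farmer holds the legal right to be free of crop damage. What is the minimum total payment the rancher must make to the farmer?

$317

Efficient level: marginal profit ≥ marginal crop damage through level 2, so k* = 2.
With the farmer holding the right, the rancher must at least compensate total damage at k*: 107 + 210 = 317.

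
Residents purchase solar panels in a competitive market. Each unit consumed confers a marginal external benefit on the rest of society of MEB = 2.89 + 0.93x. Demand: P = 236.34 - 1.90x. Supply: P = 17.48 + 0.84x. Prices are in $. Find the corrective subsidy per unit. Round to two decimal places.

Social marginal benefit = demand + MEB = 239.23 - 0.97x.
Set SMB = MC: 239.23 - 0.97x = 17.48 + 0.84x → x* = 122.5138.
The Pigouvian subsidy equals MEB at x*: 2.89 + 0.93×122.5138 = 116.8278.

subsidy = $116.83 per unit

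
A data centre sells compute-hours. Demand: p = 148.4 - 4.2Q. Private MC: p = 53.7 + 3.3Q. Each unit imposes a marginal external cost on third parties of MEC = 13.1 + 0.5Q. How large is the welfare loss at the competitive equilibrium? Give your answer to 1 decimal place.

DWL = 23.6

Market equilibrium (private): 53.7 + 3.3Q = 148.4 - 4.2Q → Q_m = 12.6267.
Social marginal cost = private MC + MEC = 66.8 + 3.8Q.
Set SMC = demand: 66.8 + 3.8Q = 148.4 - 4.2Q → Q* = 10.2000.
Between Q* and Q_m the wedge SMC − demand runs linearly from 0 to MEC(Q_m), so the loss is a triangle.
DWL = ½ × 2.4267 × 19.4133 = 23.5551.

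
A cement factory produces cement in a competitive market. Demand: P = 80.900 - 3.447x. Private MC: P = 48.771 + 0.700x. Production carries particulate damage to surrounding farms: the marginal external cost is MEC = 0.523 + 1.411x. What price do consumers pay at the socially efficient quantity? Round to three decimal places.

Social marginal cost = private MC + MEC = 49.294 + 2.111x.
Set SMC = demand: 49.294 + 2.111x = 80.900 - 3.447x → x* = 5.6866.
Consumer price on the demand curve at x*: 80.900 − 3.447×5.6866 = 61.2983.

P = 61.298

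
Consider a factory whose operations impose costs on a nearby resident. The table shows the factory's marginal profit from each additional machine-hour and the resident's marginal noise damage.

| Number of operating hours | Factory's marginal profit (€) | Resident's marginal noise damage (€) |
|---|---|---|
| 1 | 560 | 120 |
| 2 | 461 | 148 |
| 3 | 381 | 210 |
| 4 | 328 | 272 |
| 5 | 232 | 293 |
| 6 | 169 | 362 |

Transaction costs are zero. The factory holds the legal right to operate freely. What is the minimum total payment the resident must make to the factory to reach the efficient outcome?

€401

Left alone the factory would choose level 6 (marginal profit stays positive).
Efficient level: k* = 4 (marginal profit ≥ marginal noise damage through 4).
The resident must at least cover the factory's forgone profit from cutting 6→4: 232 + 169 = 401.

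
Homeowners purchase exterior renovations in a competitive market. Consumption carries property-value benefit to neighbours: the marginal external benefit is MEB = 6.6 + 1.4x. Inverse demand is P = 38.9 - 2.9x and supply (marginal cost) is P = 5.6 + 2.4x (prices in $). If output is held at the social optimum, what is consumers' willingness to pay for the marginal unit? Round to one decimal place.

P = $9.2

Social marginal benefit = demand + MEB = 45.5 - 1.5x.
Set SMB = MC: 45.5 - 1.5x = 5.6 + 2.4x → x* = 10.2308.
Consumer price on the demand curve at x*: 38.9 − 2.9×10.2308 = 9.2307.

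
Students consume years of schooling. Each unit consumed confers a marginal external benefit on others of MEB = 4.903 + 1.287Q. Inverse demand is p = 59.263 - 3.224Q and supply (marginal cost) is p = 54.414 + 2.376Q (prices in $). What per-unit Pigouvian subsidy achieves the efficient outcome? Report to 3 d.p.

Social marginal benefit = demand + MEB = 64.166 - 1.937Q.
Set SMB = MC: 64.166 - 1.937Q = 54.414 + 2.376Q → Q* = 2.2611.
The Pigouvian subsidy equals MEB at Q*: 4.903 + 1.287×2.2611 = 7.8130.

subsidy = $7.813 per unit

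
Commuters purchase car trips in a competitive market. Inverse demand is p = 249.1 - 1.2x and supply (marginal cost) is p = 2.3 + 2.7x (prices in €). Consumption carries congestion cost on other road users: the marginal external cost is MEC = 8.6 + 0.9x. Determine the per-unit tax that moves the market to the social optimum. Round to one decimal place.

tax = €53.3 per unit

Social marginal benefit = demand − MEC = 240.5 - 2.1x.
Set SMB = MC: 240.5 - 2.1x = 2.3 + 2.7x → x* = 49.6250.
The Pigouvian tax equals MEC at x*: 8.6 + 0.9×49.6250 = 53.2625.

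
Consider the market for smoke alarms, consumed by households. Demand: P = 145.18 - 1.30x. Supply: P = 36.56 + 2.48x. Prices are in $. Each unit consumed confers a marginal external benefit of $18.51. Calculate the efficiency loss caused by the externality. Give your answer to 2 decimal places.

Market equilibrium (private): 36.56 + 2.48x = 145.18 - 1.30x → x_m = 28.7354.
Social marginal benefit = demand + MEB = 163.69 - 1.30x.
Set SMB = MC: 163.69 - 1.30x = 36.56 + 2.48x → x* = 33.6323.
The welfare-loss triangle has base |x_m − x*| and height MEB(x_m) (the vertical gap between SMB and MC is zero at x* and MEB at x_m).
DWL = ½ × 4.8969 × 18.5100 = 45.3208.

DWL = $45.32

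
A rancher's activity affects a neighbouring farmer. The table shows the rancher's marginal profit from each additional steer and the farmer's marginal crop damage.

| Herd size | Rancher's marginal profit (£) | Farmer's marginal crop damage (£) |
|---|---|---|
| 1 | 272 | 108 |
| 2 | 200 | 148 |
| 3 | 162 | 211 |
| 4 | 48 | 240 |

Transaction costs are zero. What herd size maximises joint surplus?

2

Bargaining reaches the level where marginal profit last exceeds marginal crop damage.
That holds through level 2 (200 ≥ 148) but not at 3 (162 < 211).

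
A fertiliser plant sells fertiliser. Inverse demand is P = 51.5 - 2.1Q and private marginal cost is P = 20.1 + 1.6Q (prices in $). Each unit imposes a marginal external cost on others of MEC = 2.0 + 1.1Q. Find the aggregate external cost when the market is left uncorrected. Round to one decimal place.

$56.6

Market equilibrium (private): 20.1 + 1.6Q = 51.5 - 2.1Q → Q_m = 8.4865.
Total external cost = ∫₀^{Q_m} (2.0 + 1.1Q) dQ = 2.0×8.4865 + ½×1.1×8.4865² = 56.5844.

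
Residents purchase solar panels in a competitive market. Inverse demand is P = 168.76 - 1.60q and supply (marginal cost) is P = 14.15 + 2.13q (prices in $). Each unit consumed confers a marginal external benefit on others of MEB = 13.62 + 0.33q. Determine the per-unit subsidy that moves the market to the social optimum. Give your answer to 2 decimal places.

subsidy = $29.95 per unit

Social marginal benefit = demand + MEB = 182.38 - 1.27q.
Set SMB = MC: 182.38 - 1.27q = 14.15 + 2.13q → q* = 49.4794.
The Pigouvian subsidy equals MEB at q*: 13.62 + 0.33×49.4794 = 29.9482.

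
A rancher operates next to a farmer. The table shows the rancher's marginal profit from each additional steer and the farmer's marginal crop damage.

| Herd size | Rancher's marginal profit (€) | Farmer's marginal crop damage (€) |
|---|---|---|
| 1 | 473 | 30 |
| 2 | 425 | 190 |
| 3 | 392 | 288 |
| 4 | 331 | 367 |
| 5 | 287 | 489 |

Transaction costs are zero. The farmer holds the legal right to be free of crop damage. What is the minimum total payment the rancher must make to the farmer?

Efficient level: marginal profit ≥ marginal crop damage through level 3, so k* = 3.
With the farmer holding the right, the rancher must at least compensate total damage at k*: 30 + 190 + 288 = 508.

€508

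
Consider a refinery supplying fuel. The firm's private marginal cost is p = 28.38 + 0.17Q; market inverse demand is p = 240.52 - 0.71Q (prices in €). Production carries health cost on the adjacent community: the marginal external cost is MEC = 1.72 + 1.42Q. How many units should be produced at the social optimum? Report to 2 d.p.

Social marginal cost = private MC + MEC = 30.10 + 1.59Q.
Set SMC = demand: 30.10 + 1.59Q = 240.52 - 0.71Q → Q* = 91.4870.

Q* = 91.49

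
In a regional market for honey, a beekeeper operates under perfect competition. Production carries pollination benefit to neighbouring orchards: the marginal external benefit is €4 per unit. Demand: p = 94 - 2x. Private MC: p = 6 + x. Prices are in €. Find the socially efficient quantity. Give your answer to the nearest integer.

Social marginal cost = private MC − MEB = 2 + x.
Set SMC = demand: 2 + x = 94 - 2x → x* = 30.6667.

x* = 31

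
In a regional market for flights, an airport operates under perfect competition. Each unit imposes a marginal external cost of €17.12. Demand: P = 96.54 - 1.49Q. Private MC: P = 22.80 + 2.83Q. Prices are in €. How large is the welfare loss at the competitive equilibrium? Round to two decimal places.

Market equilibrium (private): 22.80 + 2.83Q = 96.54 - 1.49Q → Q_m = 17.0694.
Social marginal cost = private MC + MEC = 39.92 + 2.83Q.
Set SMC = demand: 39.92 + 2.83Q = 96.54 - 1.49Q → Q* = 13.1065.
Height of the DWL triangle at Q_m is SMC(Q_m) − demand(Q_m) = MEC(Q_m) = 17.1200.
DWL = ½ × 3.9629 × 17.1200 = 33.9224.

DWL = €33.92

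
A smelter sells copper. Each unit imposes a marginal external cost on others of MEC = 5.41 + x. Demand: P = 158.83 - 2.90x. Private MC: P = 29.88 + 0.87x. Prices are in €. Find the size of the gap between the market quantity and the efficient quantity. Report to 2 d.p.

8.30 units

Market equilibrium (private): 29.88 + 0.87x = 158.83 - 2.90x → x_m = 34.2042.
Social marginal cost = private MC + MEC = 35.29 + 1.87x.
Set SMC = demand: 35.29 + 1.87x = 158.83 - 2.90x → x* = 25.8994.
Gap = |34.2042 − 25.8994| = 8.3048.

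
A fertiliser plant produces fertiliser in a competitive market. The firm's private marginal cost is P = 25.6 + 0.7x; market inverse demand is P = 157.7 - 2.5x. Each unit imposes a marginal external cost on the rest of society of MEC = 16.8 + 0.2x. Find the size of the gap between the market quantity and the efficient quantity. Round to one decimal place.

7.4 units

Market equilibrium (private): 25.6 + 0.7x = 157.7 - 2.5x → x_m = 41.2813.
Social marginal cost = private MC + MEC = 42.4 + 0.9x.
Set SMC = demand: 42.4 + 0.9x = 157.7 - 2.5x → x* = 33.9118.
Gap = |41.2813 − 33.9118| = 7.3695.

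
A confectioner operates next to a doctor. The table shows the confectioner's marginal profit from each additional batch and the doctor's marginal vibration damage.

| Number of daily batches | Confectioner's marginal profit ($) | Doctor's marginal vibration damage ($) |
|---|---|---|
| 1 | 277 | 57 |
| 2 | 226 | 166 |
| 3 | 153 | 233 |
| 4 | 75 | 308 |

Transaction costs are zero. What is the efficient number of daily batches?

Bargaining reaches the level where marginal profit last exceeds marginal vibration damage.
That holds through level 2 (226 ≥ 166) but not at 3 (153 < 233).

2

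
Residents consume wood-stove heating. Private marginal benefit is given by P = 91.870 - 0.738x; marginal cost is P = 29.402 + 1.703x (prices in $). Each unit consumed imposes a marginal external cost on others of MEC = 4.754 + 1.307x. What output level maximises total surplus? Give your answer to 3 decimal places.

Social marginal benefit = demand − MEC = 87.116 - 2.045x.
Set SMB = MC: 87.116 - 2.045x = 29.402 + 1.703x → x* = 15.3986.

x* = 15.399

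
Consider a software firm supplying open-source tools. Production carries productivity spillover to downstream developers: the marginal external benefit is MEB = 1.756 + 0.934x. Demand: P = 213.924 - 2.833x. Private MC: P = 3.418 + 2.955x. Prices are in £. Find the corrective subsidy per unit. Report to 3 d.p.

Social marginal cost = private MC − MEB = 1.662 + 2.021x.
Set SMC = demand: 1.662 + 2.021x = 213.924 - 2.833x → x* = 43.7293.
The Pigouvian subsidy equals MEB at x*: 1.756 + 0.934×43.7293 = 42.5992.

subsidy = £42.599 per unit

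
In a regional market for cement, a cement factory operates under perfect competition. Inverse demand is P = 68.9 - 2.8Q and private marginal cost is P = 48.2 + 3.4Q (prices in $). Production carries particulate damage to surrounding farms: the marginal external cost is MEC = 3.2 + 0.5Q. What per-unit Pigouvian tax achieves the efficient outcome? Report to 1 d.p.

Social marginal cost = private MC + MEC = 51.4 + 3.9Q.
Set SMC = demand: 51.4 + 3.9Q = 68.9 - 2.8Q → Q* = 2.6119.
The Pigouvian tax equals MEC at Q*: 3.2 + 0.5×2.6119 = 4.5060.

tax = $4.5 per unit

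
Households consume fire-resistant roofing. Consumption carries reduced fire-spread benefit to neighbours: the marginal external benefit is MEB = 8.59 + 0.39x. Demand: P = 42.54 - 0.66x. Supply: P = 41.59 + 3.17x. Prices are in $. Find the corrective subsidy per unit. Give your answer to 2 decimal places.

Social marginal benefit = demand + MEB = 51.13 - 0.27x.
Set SMB = MC: 51.13 - 0.27x = 41.59 + 3.17x → x* = 2.7733.
The Pigouvian subsidy equals MEB at x*: 8.59 + 0.39×2.7733 = 9.6716.

subsidy = $9.67 per unit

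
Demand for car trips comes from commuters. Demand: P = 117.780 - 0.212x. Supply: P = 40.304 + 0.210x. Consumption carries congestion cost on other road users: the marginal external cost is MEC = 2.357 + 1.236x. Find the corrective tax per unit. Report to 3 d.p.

tax = 58.356 per unit

Social marginal benefit = demand − MEC = 115.423 - 1.448x.
Set SMB = MC: 115.423 - 1.448x = 40.304 + 0.210x → x* = 45.3070.
The Pigouvian tax equals MEC at x*: 2.357 + 1.236×45.3070 = 58.3565.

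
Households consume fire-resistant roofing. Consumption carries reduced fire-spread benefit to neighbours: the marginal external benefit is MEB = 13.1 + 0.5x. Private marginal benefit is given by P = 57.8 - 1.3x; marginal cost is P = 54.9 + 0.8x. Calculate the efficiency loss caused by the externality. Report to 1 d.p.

DWL = 59.4

Market equilibrium (private): 54.9 + 0.8x = 57.8 - 1.3x → x_m = 1.3810.
Social marginal benefit = demand + MEB = 70.9 - 0.8x.
Set SMB = MC: 70.9 - 0.8x = 54.9 + 0.8x → x* = 10.0000.
Height of the DWL triangle at x_m is SMB(x_m) − MC(x_m) = MEB(x_m) = 13.7905.
DWL = ½ × 8.6190 × 13.7905 = 59.4302.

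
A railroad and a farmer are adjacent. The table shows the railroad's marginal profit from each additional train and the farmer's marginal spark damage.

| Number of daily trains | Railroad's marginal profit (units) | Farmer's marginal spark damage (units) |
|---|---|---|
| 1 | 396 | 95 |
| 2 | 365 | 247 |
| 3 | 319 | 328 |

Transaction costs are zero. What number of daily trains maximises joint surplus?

Bargaining reaches the level where marginal profit last exceeds marginal spark damage.
That holds through level 2 (365 ≥ 247) but not at 3 (319 < 328).

2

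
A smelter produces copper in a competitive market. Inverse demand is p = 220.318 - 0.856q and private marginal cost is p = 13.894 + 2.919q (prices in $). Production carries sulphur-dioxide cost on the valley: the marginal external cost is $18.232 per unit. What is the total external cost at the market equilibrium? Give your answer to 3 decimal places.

Market equilibrium (private): 13.894 + 2.919q = 220.318 - 0.856q → q_m = 54.6819.
Total external cost = MEC × q_m = 18.232 × 54.6819 = 996.9604.

$996.960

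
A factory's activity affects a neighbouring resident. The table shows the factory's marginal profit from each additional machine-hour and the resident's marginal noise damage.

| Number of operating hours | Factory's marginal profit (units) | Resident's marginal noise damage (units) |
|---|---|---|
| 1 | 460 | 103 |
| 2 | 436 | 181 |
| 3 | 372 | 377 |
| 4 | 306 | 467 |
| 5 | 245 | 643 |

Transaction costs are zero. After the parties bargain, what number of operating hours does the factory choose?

Bargaining reaches the level where marginal profit last exceeds marginal noise damage.
That holds through level 2 (436 ≥ 181) but not at 3 (372 < 377).

2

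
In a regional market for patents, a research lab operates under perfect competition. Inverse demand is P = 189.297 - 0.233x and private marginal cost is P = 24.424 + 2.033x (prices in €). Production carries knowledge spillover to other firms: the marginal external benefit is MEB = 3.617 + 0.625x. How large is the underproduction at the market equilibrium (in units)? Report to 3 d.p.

Market equilibrium (private): 24.424 + 2.033x = 189.297 - 0.233x → x_m = 72.7595.
Social marginal cost = private MC − MEB = 20.807 + 1.408x.
Set SMC = demand: 20.807 + 1.408x = 189.297 - 0.233x → x* = 102.6752.
Gap = |72.7595 − 102.6752| = 29.9157.

29.916 units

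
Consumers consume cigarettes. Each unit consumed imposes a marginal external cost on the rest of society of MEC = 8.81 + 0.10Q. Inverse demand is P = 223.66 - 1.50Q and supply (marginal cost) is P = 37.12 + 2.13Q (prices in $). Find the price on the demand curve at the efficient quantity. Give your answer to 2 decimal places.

P = $152.19

Social marginal benefit = demand − MEC = 214.85 - 1.60Q.
Set SMB = MC: 214.85 - 1.60Q = 37.12 + 2.13Q → Q* = 47.6488.
Consumer price on the demand curve at Q*: 223.66 − 1.50×47.6488 = 152.1868.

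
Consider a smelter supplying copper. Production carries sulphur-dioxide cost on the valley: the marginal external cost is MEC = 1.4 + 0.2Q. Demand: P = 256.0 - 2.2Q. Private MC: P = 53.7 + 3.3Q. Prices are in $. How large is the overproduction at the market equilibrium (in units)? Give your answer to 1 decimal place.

Market equilibrium (private): 53.7 + 3.3Q = 256.0 - 2.2Q → Q_m = 36.7818.
Social marginal cost = private MC + MEC = 55.1 + 3.5Q.
Set SMC = demand: 55.1 + 3.5Q = 256.0 - 2.2Q → Q* = 35.2456.
Gap = |36.7818 − 35.2456| = 1.5362.

1.5 units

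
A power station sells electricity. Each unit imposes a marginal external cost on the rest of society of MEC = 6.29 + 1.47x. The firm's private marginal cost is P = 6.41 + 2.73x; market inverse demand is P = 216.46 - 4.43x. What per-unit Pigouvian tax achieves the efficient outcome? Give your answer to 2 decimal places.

tax = 41.00 per unit

Social marginal cost = private MC + MEC = 12.70 + 4.20x.
Set SMC = demand: 12.70 + 4.20x = 216.46 - 4.43x → x* = 23.6107.
The Pigouvian tax equals MEC at x*: 6.29 + 1.47×23.6107 = 40.9977.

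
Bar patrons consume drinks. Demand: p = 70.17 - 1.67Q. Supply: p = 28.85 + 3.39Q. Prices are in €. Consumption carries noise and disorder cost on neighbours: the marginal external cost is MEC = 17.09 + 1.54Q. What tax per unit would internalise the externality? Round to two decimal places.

Social marginal benefit = demand − MEC = 53.08 - 3.21Q.
Set SMB = MC: 53.08 - 3.21Q = 28.85 + 3.39Q → Q* = 3.6712.
The Pigouvian tax equals MEC at Q*: 17.09 + 1.54×3.6712 = 22.7436.

tax = €22.74 per unit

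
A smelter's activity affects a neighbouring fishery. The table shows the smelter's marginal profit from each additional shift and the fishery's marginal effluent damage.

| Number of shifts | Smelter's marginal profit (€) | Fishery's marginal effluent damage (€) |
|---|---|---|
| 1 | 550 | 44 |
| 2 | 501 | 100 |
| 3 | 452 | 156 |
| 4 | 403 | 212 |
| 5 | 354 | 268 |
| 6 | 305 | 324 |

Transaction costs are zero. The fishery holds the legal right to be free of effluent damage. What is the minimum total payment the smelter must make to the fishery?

Efficient level: marginal profit ≥ marginal effluent damage through level 5, so k* = 5.
With the fishery holding the right, the smelter must at least compensate total damage at k*: 44 + 100 + 156 + 212 + 268 = 780.

€780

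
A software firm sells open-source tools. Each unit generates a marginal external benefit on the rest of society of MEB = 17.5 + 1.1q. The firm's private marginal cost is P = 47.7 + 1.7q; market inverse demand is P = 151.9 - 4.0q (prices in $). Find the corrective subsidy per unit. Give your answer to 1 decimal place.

Social marginal cost = private MC − MEB = 30.2 + 0.6q.
Set SMC = demand: 30.2 + 0.6q = 151.9 - 4.0q → q* = 26.4565.
The Pigouvian subsidy equals MEB at q*: 17.5 + 1.1×26.4565 = 46.6022.

subsidy = $46.6 per unit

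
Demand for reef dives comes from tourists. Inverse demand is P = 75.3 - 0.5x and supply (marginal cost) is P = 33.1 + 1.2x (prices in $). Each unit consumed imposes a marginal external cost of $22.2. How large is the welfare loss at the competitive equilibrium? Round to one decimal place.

DWL = $145.0

Market equilibrium (private): 33.1 + 1.2x = 75.3 - 0.5x → x_m = 24.8235.
Social marginal benefit = demand − MEC = 53.1 - 0.5x.
Set SMB = MC: 53.1 - 0.5x = 33.1 + 1.2x → x* = 11.7647.
Height of the DWL triangle at x_m is MC(x_m) − SMB(x_m) = MEC(x_m) = 22.2000.
DWL = ½ × 13.0588 × 22.2000 = 144.9527.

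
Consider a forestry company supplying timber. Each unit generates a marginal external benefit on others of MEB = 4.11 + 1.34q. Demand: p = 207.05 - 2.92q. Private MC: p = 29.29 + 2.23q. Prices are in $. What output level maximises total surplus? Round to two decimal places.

Social marginal cost = private MC − MEB = 25.18 + 0.89q.
Set SMC = demand: 25.18 + 0.89q = 207.05 - 2.92q → q* = 47.7349.

q* = 47.73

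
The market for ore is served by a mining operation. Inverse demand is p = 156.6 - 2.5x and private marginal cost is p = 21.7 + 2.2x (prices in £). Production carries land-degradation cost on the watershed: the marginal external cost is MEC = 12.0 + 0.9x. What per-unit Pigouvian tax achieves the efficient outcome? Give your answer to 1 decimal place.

Social marginal cost = private MC + MEC = 33.7 + 3.1x.
Set SMC = demand: 33.7 + 3.1x = 156.6 - 2.5x → x* = 21.9464.
The Pigouvian tax equals MEC at x*: 12.0 + 0.9×21.9464 = 31.7518.

tax = £31.8 per unit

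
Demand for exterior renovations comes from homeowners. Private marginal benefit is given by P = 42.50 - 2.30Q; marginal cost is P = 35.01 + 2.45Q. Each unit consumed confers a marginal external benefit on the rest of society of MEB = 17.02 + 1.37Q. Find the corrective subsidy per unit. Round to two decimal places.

Social marginal benefit = demand + MEB = 59.52 - 0.93Q.
Set SMB = MC: 59.52 - 0.93Q = 35.01 + 2.45Q → Q* = 7.2515.
The Pigouvian subsidy equals MEB at Q*: 17.02 + 1.37×7.2515 = 26.9546.

subsidy = 26.95 per unit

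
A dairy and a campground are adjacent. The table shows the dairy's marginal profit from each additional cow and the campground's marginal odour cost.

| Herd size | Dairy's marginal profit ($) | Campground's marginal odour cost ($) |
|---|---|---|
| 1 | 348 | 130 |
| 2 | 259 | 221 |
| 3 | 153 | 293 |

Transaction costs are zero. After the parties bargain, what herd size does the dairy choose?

2

Bargaining reaches the level where marginal profit last exceeds marginal odour cost.
That holds through level 2 (259 ≥ 221) but not at 3 (153 < 293).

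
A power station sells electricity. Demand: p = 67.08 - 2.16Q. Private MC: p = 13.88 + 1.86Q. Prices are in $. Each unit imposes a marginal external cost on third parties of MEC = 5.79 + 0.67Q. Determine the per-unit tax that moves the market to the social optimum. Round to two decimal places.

Social marginal cost = private MC + MEC = 19.67 + 2.53Q.
Set SMC = demand: 19.67 + 2.53Q = 67.08 - 2.16Q → Q* = 10.1087.
The Pigouvian tax equals MEC at Q*: 5.79 + 0.67×10.1087 = 12.5628.

tax = $12.56 per unit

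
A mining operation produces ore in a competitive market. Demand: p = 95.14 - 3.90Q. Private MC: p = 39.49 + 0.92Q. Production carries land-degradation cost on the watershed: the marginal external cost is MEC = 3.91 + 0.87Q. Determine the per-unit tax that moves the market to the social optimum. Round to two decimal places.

Social marginal cost = private MC + MEC = 43.40 + 1.79Q.
Set SMC = demand: 43.40 + 1.79Q = 95.14 - 3.90Q → Q* = 9.0931.
The Pigouvian tax equals MEC at Q*: 3.91 + 0.87×9.0931 = 11.8210.

tax = 11.82 per unit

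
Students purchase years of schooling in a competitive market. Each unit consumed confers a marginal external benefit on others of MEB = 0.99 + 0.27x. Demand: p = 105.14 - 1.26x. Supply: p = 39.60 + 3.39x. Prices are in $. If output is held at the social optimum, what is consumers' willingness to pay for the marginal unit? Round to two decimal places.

Social marginal benefit = demand + MEB = 106.13 - 0.99x.
Set SMB = MC: 106.13 - 0.99x = 39.60 + 3.39x → x* = 15.1895.
Consumer price on the demand curve at x*: 105.14 − 1.26×15.1895 = 86.0012.

P = $86.00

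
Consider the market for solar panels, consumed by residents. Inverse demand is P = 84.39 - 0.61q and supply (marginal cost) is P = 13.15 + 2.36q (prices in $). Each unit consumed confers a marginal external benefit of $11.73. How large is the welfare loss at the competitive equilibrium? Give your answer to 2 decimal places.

Market equilibrium (private): 13.15 + 2.36q = 84.39 - 0.61q → q_m = 23.9865.
Social marginal benefit = demand + MEB = 96.12 - 0.61q.
Set SMB = MC: 96.12 - 0.61q = 13.15 + 2.36q → q* = 27.9360.
Between q* and q_m the wedge SMB − MC runs linearly from 0 to MEB(q_m), so the loss is a triangle.
DWL = ½ × 3.9495 × 11.7300 = 23.1638.

DWL = $23.16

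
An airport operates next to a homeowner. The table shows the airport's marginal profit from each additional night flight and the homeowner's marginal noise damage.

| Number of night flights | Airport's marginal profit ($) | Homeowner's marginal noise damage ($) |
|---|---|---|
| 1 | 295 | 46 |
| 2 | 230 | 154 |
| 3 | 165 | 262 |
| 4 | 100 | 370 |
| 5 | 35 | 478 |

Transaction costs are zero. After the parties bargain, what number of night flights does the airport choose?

2

Bargaining reaches the level where marginal profit last exceeds marginal noise damage.
That holds through level 2 (230 ≥ 154) but not at 3 (165 < 262).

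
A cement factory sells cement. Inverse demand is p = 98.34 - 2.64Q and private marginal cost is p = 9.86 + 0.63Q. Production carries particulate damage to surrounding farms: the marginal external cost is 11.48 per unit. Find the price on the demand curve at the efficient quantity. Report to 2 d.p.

P = 36.17

Social marginal cost = private MC + MEC = 21.34 + 0.63Q.
Set SMC = demand: 21.34 + 0.63Q = 98.34 - 2.64Q → Q* = 23.5474.
Consumer price on the demand curve at Q*: 98.34 − 2.64×23.5474 = 36.1749.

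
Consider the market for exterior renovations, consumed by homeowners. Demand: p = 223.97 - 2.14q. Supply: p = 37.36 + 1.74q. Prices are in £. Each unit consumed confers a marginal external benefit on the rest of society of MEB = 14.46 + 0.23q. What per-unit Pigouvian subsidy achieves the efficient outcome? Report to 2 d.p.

Social marginal benefit = demand + MEB = 238.43 - 1.91q.
Set SMB = MC: 238.43 - 1.91q = 37.36 + 1.74q → q* = 55.0877.
The Pigouvian subsidy equals MEB at q*: 14.46 + 0.23×55.0877 = 27.1302.

subsidy = £27.13 per unit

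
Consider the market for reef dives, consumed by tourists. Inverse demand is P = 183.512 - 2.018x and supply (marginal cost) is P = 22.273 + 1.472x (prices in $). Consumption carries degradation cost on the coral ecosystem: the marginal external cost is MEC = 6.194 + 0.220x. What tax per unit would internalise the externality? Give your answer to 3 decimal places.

tax = $15.388 per unit

Social marginal benefit = demand − MEC = 177.318 - 2.238x.
Set SMB = MC: 177.318 - 2.238x = 22.273 + 1.472x → x* = 41.7911.
The Pigouvian tax equals MEC at x*: 6.194 + 0.220×41.7911 = 15.3880.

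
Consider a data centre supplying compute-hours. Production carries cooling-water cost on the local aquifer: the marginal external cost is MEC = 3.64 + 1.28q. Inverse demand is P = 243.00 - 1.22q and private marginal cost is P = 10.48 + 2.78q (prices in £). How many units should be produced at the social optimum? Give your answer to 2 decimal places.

q* = 43.35

Social marginal cost = private MC + MEC = 14.12 + 4.06q.
Set SMC = demand: 14.12 + 4.06q = 243.00 - 1.22q → q* = 43.3485.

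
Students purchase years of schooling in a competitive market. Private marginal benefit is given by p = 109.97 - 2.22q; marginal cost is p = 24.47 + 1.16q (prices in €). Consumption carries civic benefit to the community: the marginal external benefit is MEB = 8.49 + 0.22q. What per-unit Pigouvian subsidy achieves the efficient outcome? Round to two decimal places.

subsidy = €15.03 per unit

Social marginal benefit = demand + MEB = 118.46 - 2.00q.
Set SMB = MC: 118.46 - 2.00q = 24.47 + 1.16q → q* = 29.7437.
The Pigouvian subsidy equals MEB at q*: 8.49 + 0.22×29.7437 = 15.0336.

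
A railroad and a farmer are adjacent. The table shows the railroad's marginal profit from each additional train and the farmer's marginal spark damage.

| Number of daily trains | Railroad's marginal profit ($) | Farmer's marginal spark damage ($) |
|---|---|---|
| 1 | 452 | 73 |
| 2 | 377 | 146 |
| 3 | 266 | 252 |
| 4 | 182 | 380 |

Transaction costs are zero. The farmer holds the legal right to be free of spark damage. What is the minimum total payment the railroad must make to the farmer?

$471

Efficient level: marginal profit ≥ marginal spark damage through level 3, so k* = 3.
With the farmer holding the right, the railroad must at least compensate total damage at k*: 73 + 146 + 252 = 471.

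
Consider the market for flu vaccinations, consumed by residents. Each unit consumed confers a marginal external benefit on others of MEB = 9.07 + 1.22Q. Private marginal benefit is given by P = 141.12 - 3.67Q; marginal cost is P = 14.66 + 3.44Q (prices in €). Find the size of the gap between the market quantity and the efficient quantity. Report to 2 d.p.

Market equilibrium (private): 14.66 + 3.44Q = 141.12 - 3.67Q → Q_m = 17.7862.
Social marginal benefit = demand + MEB = 150.19 - 2.45Q.
Set SMB = MC: 150.19 - 2.45Q = 14.66 + 3.44Q → Q* = 23.0102.
Gap = |17.7862 − 23.0102| = 5.2240.

5.22 units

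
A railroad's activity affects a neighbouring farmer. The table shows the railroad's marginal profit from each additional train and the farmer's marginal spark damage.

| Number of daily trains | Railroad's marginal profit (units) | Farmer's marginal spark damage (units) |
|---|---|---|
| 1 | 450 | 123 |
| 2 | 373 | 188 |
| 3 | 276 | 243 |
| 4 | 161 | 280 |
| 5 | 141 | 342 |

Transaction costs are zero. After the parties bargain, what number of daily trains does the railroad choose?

3

Bargaining reaches the level where marginal profit last exceeds marginal spark damage.
That holds through level 3 (276 ≥ 243) but not at 4 (161 < 280).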